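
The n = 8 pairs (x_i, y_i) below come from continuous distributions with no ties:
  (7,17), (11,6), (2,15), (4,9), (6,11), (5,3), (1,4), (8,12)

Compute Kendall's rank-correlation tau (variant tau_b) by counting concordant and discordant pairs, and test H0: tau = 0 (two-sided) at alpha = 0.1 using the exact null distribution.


Step 1: Enumerate the 28 unordered pairs (i,j) with i<j and classify each by sign(x_j-x_i) * sign(y_j-y_i).
  (1,2):dx=+4,dy=-11->D; (1,3):dx=-5,dy=-2->C; (1,4):dx=-3,dy=-8->C; (1,5):dx=-1,dy=-6->C
  (1,6):dx=-2,dy=-14->C; (1,7):dx=-6,dy=-13->C; (1,8):dx=+1,dy=-5->D; (2,3):dx=-9,dy=+9->D
  (2,4):dx=-7,dy=+3->D; (2,5):dx=-5,dy=+5->D; (2,6):dx=-6,dy=-3->C; (2,7):dx=-10,dy=-2->C
  (2,8):dx=-3,dy=+6->D; (3,4):dx=+2,dy=-6->D; (3,5):dx=+4,dy=-4->D; (3,6):dx=+3,dy=-12->D
  (3,7):dx=-1,dy=-11->C; (3,8):dx=+6,dy=-3->D; (4,5):dx=+2,dy=+2->C; (4,6):dx=+1,dy=-6->D
  (4,7):dx=-3,dy=-5->C; (4,8):dx=+4,dy=+3->C; (5,6):dx=-1,dy=-8->C; (5,7):dx=-5,dy=-7->C
  (5,8):dx=+2,dy=+1->C; (6,7):dx=-4,dy=+1->D; (6,8):dx=+3,dy=+9->C; (7,8):dx=+7,dy=+8->C
Step 2: C = 16, D = 12, total pairs = 28.
Step 3: tau = (C - D)/(n(n-1)/2) = (16 - 12)/28 = 0.142857.
Step 4: Exact two-sided p-value (enumerate n! = 40320 permutations of y under H0): p = 0.719544.
Step 5: alpha = 0.1. fail to reject H0.

tau_b = 0.1429 (C=16, D=12), p = 0.719544, fail to reject H0.


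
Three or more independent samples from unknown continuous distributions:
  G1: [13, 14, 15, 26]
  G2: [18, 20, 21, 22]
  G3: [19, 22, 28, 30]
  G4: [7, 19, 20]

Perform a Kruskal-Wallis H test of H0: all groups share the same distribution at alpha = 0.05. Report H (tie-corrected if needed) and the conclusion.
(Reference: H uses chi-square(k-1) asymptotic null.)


Step 1: Combine all N = 15 observations and assign midranks.
sorted (value, group, rank): (7,G4,1), (13,G1,2), (14,G1,3), (15,G1,4), (18,G2,5), (19,G3,6.5), (19,G4,6.5), (20,G2,8.5), (20,G4,8.5), (21,G2,10), (22,G2,11.5), (22,G3,11.5), (26,G1,13), (28,G3,14), (30,G3,15)
Step 2: Sum ranks within each group.
R_1 = 22 (n_1 = 4)
R_2 = 35 (n_2 = 4)
R_3 = 47 (n_3 = 4)
R_4 = 16 (n_4 = 3)
Step 3: H = 12/(N(N+1)) * sum(R_i^2/n_i) - 3(N+1)
     = 12/(15*16) * (22^2/4 + 35^2/4 + 47^2/4 + 16^2/3) - 3*16
     = 0.050000 * 1064.83 - 48
     = 5.241667.
Step 4: Ties present; correction factor C = 1 - 18/(15^3 - 15) = 0.994643. Corrected H = 5.241667 / 0.994643 = 5.269898.
Step 5: Under H0, H ~ chi^2(3); p-value = 0.153068.
Step 6: alpha = 0.05. fail to reject H0.

H = 5.2699, df = 3, p = 0.153068, fail to reject H0.


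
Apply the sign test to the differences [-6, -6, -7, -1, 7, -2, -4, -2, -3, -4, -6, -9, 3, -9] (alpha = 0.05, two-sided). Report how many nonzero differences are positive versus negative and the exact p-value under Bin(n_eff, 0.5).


Step 1: Discard zero differences. Original n = 14; n_eff = number of nonzero differences = 14.
Nonzero differences (with sign): -6, -6, -7, -1, +7, -2, -4, -2, -3, -4, -6, -9, +3, -9
Step 2: Count signs: positive = 2, negative = 12.
Step 3: Under H0: P(positive) = 0.5, so the number of positives S ~ Bin(14, 0.5).
Step 4: Two-sided exact p-value = sum of Bin(14,0.5) probabilities at or below the observed probability = 0.012939.
Step 5: alpha = 0.05. reject H0.

n_eff = 14, pos = 2, neg = 12, p = 0.012939, reject H0.


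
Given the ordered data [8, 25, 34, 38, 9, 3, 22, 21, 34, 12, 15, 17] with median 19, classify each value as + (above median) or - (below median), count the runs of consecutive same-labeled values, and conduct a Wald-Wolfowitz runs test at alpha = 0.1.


Step 1: Compute median = 19; label A = above, B = below.
Labels in order: BAAABBAAABBB  (n_A = 6, n_B = 6)
Step 2: Count runs R = 5.
Step 3: Under H0 (random ordering), E[R] = 2*n_A*n_B/(n_A+n_B) + 1 = 2*6*6/12 + 1 = 7.0000.
        Var[R] = 2*n_A*n_B*(2*n_A*n_B - n_A - n_B) / ((n_A+n_B)^2 * (n_A+n_B-1)) = 4320/1584 = 2.7273.
        SD[R] = 1.6514.
Step 4: Continuity-corrected z = (R + 0.5 - E[R]) / SD[R] = (5 + 0.5 - 7.0000) / 1.6514 = -0.9083.
Step 5: Two-sided p-value via normal approximation = 2*(1 - Phi(|z|)) = 0.363722.
Step 6: alpha = 0.1. fail to reject H0.

R = 5, z = -0.9083, p = 0.363722, fail to reject H0.


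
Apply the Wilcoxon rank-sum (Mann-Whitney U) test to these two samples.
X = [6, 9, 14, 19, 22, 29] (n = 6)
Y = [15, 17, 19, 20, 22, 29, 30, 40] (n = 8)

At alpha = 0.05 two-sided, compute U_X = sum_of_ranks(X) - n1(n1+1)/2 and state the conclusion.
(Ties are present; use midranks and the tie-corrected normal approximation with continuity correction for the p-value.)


Step 1: Combine and sort all 14 observations; assign midranks.
sorted (value, group): (6,X), (9,X), (14,X), (15,Y), (17,Y), (19,X), (19,Y), (20,Y), (22,X), (22,Y), (29,X), (29,Y), (30,Y), (40,Y)
ranks: 6->1, 9->2, 14->3, 15->4, 17->5, 19->6.5, 19->6.5, 20->8, 22->9.5, 22->9.5, 29->11.5, 29->11.5, 30->13, 40->14
Step 2: Rank sum for X: R1 = 1 + 2 + 3 + 6.5 + 9.5 + 11.5 = 33.5.
Step 3: U_X = R1 - n1(n1+1)/2 = 33.5 - 6*7/2 = 33.5 - 21 = 12.5.
       U_Y = n1*n2 - U_X = 48 - 12.5 = 35.5.
Step 4: Ties are present, so use the tie-corrected normal approximation (with continuity correction) for the p-value.
Step 5: p-value = 0.154215; compare to alpha = 0.05. fail to reject H0.

U_X = 12.5, p = 0.154215, fail to reject H0 at alpha = 0.05.


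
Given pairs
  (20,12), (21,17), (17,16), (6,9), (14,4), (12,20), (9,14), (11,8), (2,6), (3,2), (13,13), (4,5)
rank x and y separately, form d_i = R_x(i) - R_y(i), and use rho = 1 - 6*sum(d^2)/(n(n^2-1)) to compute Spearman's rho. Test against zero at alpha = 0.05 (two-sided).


Step 1: Rank x and y separately (midranks; no ties here).
rank(x): 20->11, 21->12, 17->10, 6->4, 14->9, 12->7, 9->5, 11->6, 2->1, 3->2, 13->8, 4->3
rank(y): 12->7, 17->11, 16->10, 9->6, 4->2, 20->12, 14->9, 8->5, 6->4, 2->1, 13->8, 5->3
Step 2: d_i = R_x(i) - R_y(i); compute d_i^2.
  (11-7)^2=16, (12-11)^2=1, (10-10)^2=0, (4-6)^2=4, (9-2)^2=49, (7-12)^2=25, (5-9)^2=16, (6-5)^2=1, (1-4)^2=9, (2-1)^2=1, (8-8)^2=0, (3-3)^2=0
sum(d^2) = 122.
Step 3: rho = 1 - 6*122 / (12*(12^2 - 1)) = 1 - 732/1716 = 0.573427.
Step 4: Under H0, t = rho * sqrt((n-2)/(1-rho^2)) = 2.2134 ~ t(10).
Step 5: Two-sided p-value from the t-distribution with 10 df = 0.051266.
Step 6: alpha = 0.05. fail to reject H0.

rho = 0.5734, p = 0.051266, fail to reject H0 at alpha = 0.05.


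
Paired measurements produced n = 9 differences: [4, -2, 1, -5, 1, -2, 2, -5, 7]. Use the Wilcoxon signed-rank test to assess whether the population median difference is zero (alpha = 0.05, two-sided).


Step 1: Drop any zero differences (none here) and take |d_i|.
|d| = [4, 2, 1, 5, 1, 2, 2, 5, 7]
Step 2: Midrank |d_i| (ties get averaged ranks).
ranks: |4|->6, |2|->4, |1|->1.5, |5|->7.5, |1|->1.5, |2|->4, |2|->4, |5|->7.5, |7|->9
Step 3: Attach original signs; sum ranks with positive sign and with negative sign.
W+ = 6 + 1.5 + 1.5 + 4 + 9 = 22
W- = 4 + 7.5 + 4 + 7.5 = 23
(Check: W+ + W- = 45 should equal n(n+1)/2 = 45.)
Step 4: Test statistic W = min(W+, W-) = 22.
Step 5: Ties in |d|, so use the tie-corrected normal approximation.
        E[W] = n(n+1)/4 = 9*10/4 = 22.5.
        Tie groups: |d|=1 (t=2), |d|=2 (t=3), |d|=5 (t=2); sum(t^3 - t) = 36.
        Var[W] = n(n+1)(2n+1)/24 - sum(t^3-t)/48 = 1710/24 - 36/48 = 70.5.
        z = (W - E[W]) / sqrt(Var[W]) = (22 - 22.5) / 8.3964 = -0.0595.
        Two-sided p = 2*Phi(z) = 0.952515.
Step 6: alpha = 0.05. fail to reject H0.

W+ = 22, W- = 23, W = min = 22, p = 0.952515, fail to reject H0.


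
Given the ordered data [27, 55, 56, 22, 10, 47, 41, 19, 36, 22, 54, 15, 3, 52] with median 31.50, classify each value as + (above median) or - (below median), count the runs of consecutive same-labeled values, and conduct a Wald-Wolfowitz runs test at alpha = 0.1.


Step 1: Compute median = 31.50; label A = above, B = below.
Labels in order: BAABBAABABABBA  (n_A = 7, n_B = 7)
Step 2: Count runs R = 10.
Step 3: Under H0 (random ordering), E[R] = 2*n_A*n_B/(n_A+n_B) + 1 = 2*7*7/14 + 1 = 8.0000.
        Var[R] = 2*n_A*n_B*(2*n_A*n_B - n_A - n_B) / ((n_A+n_B)^2 * (n_A+n_B-1)) = 8232/2548 = 3.2308.
        SD[R] = 1.7974.
Step 4: Continuity-corrected z = (R - 0.5 - E[R]) / SD[R] = (10 - 0.5 - 8.0000) / 1.7974 = 0.8345.
Step 5: Two-sided p-value via normal approximation = 2*(1 - Phi(|z|)) = 0.403986.
Step 6: alpha = 0.1. fail to reject H0.

R = 10, z = 0.8345, p = 0.403986, fail to reject H0.


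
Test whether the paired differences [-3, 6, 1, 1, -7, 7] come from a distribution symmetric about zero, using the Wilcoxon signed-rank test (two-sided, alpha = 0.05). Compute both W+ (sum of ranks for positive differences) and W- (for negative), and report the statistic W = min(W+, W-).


Step 1: Drop any zero differences (none here) and take |d_i|.
|d| = [3, 6, 1, 1, 7, 7]
Step 2: Midrank |d_i| (ties get averaged ranks).
ranks: |3|->3, |6|->4, |1|->1.5, |1|->1.5, |7|->5.5, |7|->5.5
Step 3: Attach original signs; sum ranks with positive sign and with negative sign.
W+ = 4 + 1.5 + 1.5 + 5.5 = 12.5
W- = 3 + 5.5 = 8.5
(Check: W+ + W- = 21 should equal n(n+1)/2 = 21.)
Step 4: Test statistic W = min(W+, W-) = 8.5.
Step 5: Ties in |d|, so use the tie-corrected normal approximation.
        E[W] = n(n+1)/4 = 6*7/4 = 10.5.
        Tie groups: |d|=1 (t=2), |d|=7 (t=2); sum(t^3 - t) = 12.
        Var[W] = n(n+1)(2n+1)/24 - sum(t^3-t)/48 = 546/24 - 12/48 = 22.5.
        z = (W - E[W]) / sqrt(Var[W]) = (8.5 - 10.5) / 4.7434 = -0.4216.
        Two-sided p = 2*Phi(z) = 0.673290.
Step 6: alpha = 0.05. fail to reject H0.

W+ = 12.5, W- = 8.5, W = min = 8.5, p = 0.673290, fail to reject H0.


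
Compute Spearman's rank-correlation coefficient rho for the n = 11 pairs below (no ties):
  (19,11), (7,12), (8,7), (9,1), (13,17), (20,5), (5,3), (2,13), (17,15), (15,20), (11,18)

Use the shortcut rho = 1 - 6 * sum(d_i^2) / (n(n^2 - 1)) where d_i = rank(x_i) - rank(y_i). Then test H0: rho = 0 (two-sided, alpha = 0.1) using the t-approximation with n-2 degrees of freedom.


Step 1: Rank x and y separately (midranks; no ties here).
rank(x): 19->10, 7->3, 8->4, 9->5, 13->7, 20->11, 5->2, 2->1, 17->9, 15->8, 11->6
rank(y): 11->5, 12->6, 7->4, 1->1, 17->9, 5->3, 3->2, 13->7, 15->8, 20->11, 18->10
Step 2: d_i = R_x(i) - R_y(i); compute d_i^2.
  (10-5)^2=25, (3-6)^2=9, (4-4)^2=0, (5-1)^2=16, (7-9)^2=4, (11-3)^2=64, (2-2)^2=0, (1-7)^2=36, (9-8)^2=1, (8-11)^2=9, (6-10)^2=16
sum(d^2) = 180.
Step 3: rho = 1 - 6*180 / (11*(11^2 - 1)) = 1 - 1080/1320 = 0.181818.
Step 4: Under H0, t = rho * sqrt((n-2)/(1-rho^2)) = 0.5547 ~ t(9).
Step 5: Two-sided p-value from the t-distribution with 9 df = 0.592615.
Step 6: alpha = 0.1. fail to reject H0.

rho = 0.1818, p = 0.592615, fail to reject H0 at alpha = 0.1.


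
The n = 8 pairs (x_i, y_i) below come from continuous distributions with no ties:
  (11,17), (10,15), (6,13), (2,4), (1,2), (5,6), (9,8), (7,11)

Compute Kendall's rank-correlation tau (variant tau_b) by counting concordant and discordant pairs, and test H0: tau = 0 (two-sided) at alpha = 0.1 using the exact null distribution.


Step 1: Enumerate the 28 unordered pairs (i,j) with i<j and classify each by sign(x_j-x_i) * sign(y_j-y_i).
  (1,2):dx=-1,dy=-2->C; (1,3):dx=-5,dy=-4->C; (1,4):dx=-9,dy=-13->C; (1,5):dx=-10,dy=-15->C
  (1,6):dx=-6,dy=-11->C; (1,7):dx=-2,dy=-9->C; (1,8):dx=-4,dy=-6->C; (2,3):dx=-4,dy=-2->C
  (2,4):dx=-8,dy=-11->C; (2,5):dx=-9,dy=-13->C; (2,6):dx=-5,dy=-9->C; (2,7):dx=-1,dy=-7->C
  (2,8):dx=-3,dy=-4->C; (3,4):dx=-4,dy=-9->C; (3,5):dx=-5,dy=-11->C; (3,6):dx=-1,dy=-7->C
  (3,7):dx=+3,dy=-5->D; (3,8):dx=+1,dy=-2->D; (4,5):dx=-1,dy=-2->C; (4,6):dx=+3,dy=+2->C
  (4,7):dx=+7,dy=+4->C; (4,8):dx=+5,dy=+7->C; (5,6):dx=+4,dy=+4->C; (5,7):dx=+8,dy=+6->C
  (5,8):dx=+6,dy=+9->C; (6,7):dx=+4,dy=+2->C; (6,8):dx=+2,dy=+5->C; (7,8):dx=-2,dy=+3->D
Step 2: C = 25, D = 3, total pairs = 28.
Step 3: tau = (C - D)/(n(n-1)/2) = (25 - 3)/28 = 0.785714.
Step 4: Exact two-sided p-value (enumerate n! = 40320 permutations of y under H0): p = 0.005506.
Step 5: alpha = 0.1. reject H0.

tau_b = 0.7857 (C=25, D=3), p = 0.005506, reject H0.


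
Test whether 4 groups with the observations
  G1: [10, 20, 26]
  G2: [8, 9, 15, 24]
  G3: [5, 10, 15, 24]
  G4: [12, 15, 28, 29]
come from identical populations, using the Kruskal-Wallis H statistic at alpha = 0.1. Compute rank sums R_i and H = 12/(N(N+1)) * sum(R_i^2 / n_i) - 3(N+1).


Step 1: Combine all N = 15 observations and assign midranks.
sorted (value, group, rank): (5,G3,1), (8,G2,2), (9,G2,3), (10,G1,4.5), (10,G3,4.5), (12,G4,6), (15,G2,8), (15,G3,8), (15,G4,8), (20,G1,10), (24,G2,11.5), (24,G3,11.5), (26,G1,13), (28,G4,14), (29,G4,15)
Step 2: Sum ranks within each group.
R_1 = 27.5 (n_1 = 3)
R_2 = 24.5 (n_2 = 4)
R_3 = 25 (n_3 = 4)
R_4 = 43 (n_4 = 4)
Step 3: H = 12/(N(N+1)) * sum(R_i^2/n_i) - 3(N+1)
     = 12/(15*16) * (27.5^2/3 + 24.5^2/4 + 25^2/4 + 43^2/4) - 3*16
     = 0.050000 * 1020.65 - 48
     = 3.032292.
Step 4: Ties present; correction factor C = 1 - 36/(15^3 - 15) = 0.989286. Corrected H = 3.032292 / 0.989286 = 3.065132.
Step 5: Under H0, H ~ chi^2(3); p-value = 0.381692.
Step 6: alpha = 0.1. fail to reject H0.

H = 3.0651, df = 3, p = 0.381692, fail to reject H0.


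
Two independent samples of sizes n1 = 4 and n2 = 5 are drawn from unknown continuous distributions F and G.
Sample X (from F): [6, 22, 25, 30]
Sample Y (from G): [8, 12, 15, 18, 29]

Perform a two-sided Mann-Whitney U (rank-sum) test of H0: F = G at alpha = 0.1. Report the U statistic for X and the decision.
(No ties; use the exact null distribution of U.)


Step 1: Combine and sort all 9 observations; assign midranks.
sorted (value, group): (6,X), (8,Y), (12,Y), (15,Y), (18,Y), (22,X), (25,X), (29,Y), (30,X)
ranks: 6->1, 8->2, 12->3, 15->4, 18->5, 22->6, 25->7, 29->8, 30->9
Step 2: Rank sum for X: R1 = 1 + 6 + 7 + 9 = 23.
Step 3: U_X = R1 - n1(n1+1)/2 = 23 - 4*5/2 = 23 - 10 = 13.
       U_Y = n1*n2 - U_X = 20 - 13 = 7.
Step 4: No ties, so the exact null distribution of U (based on enumerating the C(9,4) = 126 equally likely rank assignments) gives the two-sided p-value.
Step 5: p-value = 0.555556; compare to alpha = 0.1. fail to reject H0.

U_X = 13, p = 0.555556, fail to reject H0 at alpha = 0.1.


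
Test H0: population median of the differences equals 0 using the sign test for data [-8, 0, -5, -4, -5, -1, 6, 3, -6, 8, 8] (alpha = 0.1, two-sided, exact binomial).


Step 1: Discard zero differences. Original n = 11; n_eff = number of nonzero differences = 10.
Nonzero differences (with sign): -8, -5, -4, -5, -1, +6, +3, -6, +8, +8
Step 2: Count signs: positive = 4, negative = 6.
Step 3: Under H0: P(positive) = 0.5, so the number of positives S ~ Bin(10, 0.5).
Step 4: Two-sided exact p-value = sum of Bin(10,0.5) probabilities at or below the observed probability = 0.753906.
Step 5: alpha = 0.1. fail to reject H0.

n_eff = 10, pos = 4, neg = 6, p = 0.753906, fail to reject H0.


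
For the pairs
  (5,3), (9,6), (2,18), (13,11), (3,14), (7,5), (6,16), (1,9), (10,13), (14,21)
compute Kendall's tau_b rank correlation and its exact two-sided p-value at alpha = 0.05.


Step 1: Enumerate the 45 unordered pairs (i,j) with i<j and classify each by sign(x_j-x_i) * sign(y_j-y_i).
  (1,2):dx=+4,dy=+3->C; (1,3):dx=-3,dy=+15->D; (1,4):dx=+8,dy=+8->C; (1,5):dx=-2,dy=+11->D
  (1,6):dx=+2,dy=+2->C; (1,7):dx=+1,dy=+13->C; (1,8):dx=-4,dy=+6->D; (1,9):dx=+5,dy=+10->C
  (1,10):dx=+9,dy=+18->C; (2,3):dx=-7,dy=+12->D; (2,4):dx=+4,dy=+5->C; (2,5):dx=-6,dy=+8->D
  (2,6):dx=-2,dy=-1->C; (2,7):dx=-3,dy=+10->D; (2,8):dx=-8,dy=+3->D; (2,9):dx=+1,dy=+7->C
  (2,10):dx=+5,dy=+15->C; (3,4):dx=+11,dy=-7->D; (3,5):dx=+1,dy=-4->D; (3,6):dx=+5,dy=-13->D
  (3,7):dx=+4,dy=-2->D; (3,8):dx=-1,dy=-9->C; (3,9):dx=+8,dy=-5->D; (3,10):dx=+12,dy=+3->C
  (4,5):dx=-10,dy=+3->D; (4,6):dx=-6,dy=-6->C; (4,7):dx=-7,dy=+5->D; (4,8):dx=-12,dy=-2->C
  (4,9):dx=-3,dy=+2->D; (4,10):dx=+1,dy=+10->C; (5,6):dx=+4,dy=-9->D; (5,7):dx=+3,dy=+2->C
  (5,8):dx=-2,dy=-5->C; (5,9):dx=+7,dy=-1->D; (5,10):dx=+11,dy=+7->C; (6,7):dx=-1,dy=+11->D
  (6,8):dx=-6,dy=+4->D; (6,9):dx=+3,dy=+8->C; (6,10):dx=+7,dy=+16->C; (7,8):dx=-5,dy=-7->C
  (7,9):dx=+4,dy=-3->D; (7,10):dx=+8,dy=+5->C; (8,9):dx=+9,dy=+4->C; (8,10):dx=+13,dy=+12->C
  (9,10):dx=+4,dy=+8->C
Step 2: C = 25, D = 20, total pairs = 45.
Step 3: tau = (C - D)/(n(n-1)/2) = (25 - 20)/45 = 0.111111.
Step 4: Exact two-sided p-value (enumerate n! = 3628800 permutations of y under H0): p = 0.727490.
Step 5: alpha = 0.05. fail to reject H0.

tau_b = 0.1111 (C=25, D=20), p = 0.727490, fail to reject H0.


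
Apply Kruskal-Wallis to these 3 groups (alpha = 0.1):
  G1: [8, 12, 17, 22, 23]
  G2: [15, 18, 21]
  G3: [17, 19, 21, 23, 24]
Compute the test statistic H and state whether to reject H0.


Step 1: Combine all N = 13 observations and assign midranks.
sorted (value, group, rank): (8,G1,1), (12,G1,2), (15,G2,3), (17,G1,4.5), (17,G3,4.5), (18,G2,6), (19,G3,7), (21,G2,8.5), (21,G3,8.5), (22,G1,10), (23,G1,11.5), (23,G3,11.5), (24,G3,13)
Step 2: Sum ranks within each group.
R_1 = 29 (n_1 = 5)
R_2 = 17.5 (n_2 = 3)
R_3 = 44.5 (n_3 = 5)
Step 3: H = 12/(N(N+1)) * sum(R_i^2/n_i) - 3(N+1)
     = 12/(13*14) * (29^2/5 + 17.5^2/3 + 44.5^2/5) - 3*14
     = 0.065934 * 666.333 - 42
     = 1.934066.
Step 4: Ties present; correction factor C = 1 - 18/(13^3 - 13) = 0.991758. Corrected H = 1.934066 / 0.991758 = 1.950139.
Step 5: Under H0, H ~ chi^2(2); p-value = 0.377166.
Step 6: alpha = 0.1. fail to reject H0.

H = 1.9501, df = 2, p = 0.377166, fail to reject H0.


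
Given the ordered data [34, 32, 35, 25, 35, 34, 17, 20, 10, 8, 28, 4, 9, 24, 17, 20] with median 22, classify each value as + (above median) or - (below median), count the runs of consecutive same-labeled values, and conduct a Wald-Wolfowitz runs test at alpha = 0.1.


Step 1: Compute median = 22; label A = above, B = below.
Labels in order: AAAAAABBBBABBABB  (n_A = 8, n_B = 8)
Step 2: Count runs R = 6.
Step 3: Under H0 (random ordering), E[R] = 2*n_A*n_B/(n_A+n_B) + 1 = 2*8*8/16 + 1 = 9.0000.
        Var[R] = 2*n_A*n_B*(2*n_A*n_B - n_A - n_B) / ((n_A+n_B)^2 * (n_A+n_B-1)) = 14336/3840 = 3.7333.
        SD[R] = 1.9322.
Step 4: Continuity-corrected z = (R + 0.5 - E[R]) / SD[R] = (6 + 0.5 - 9.0000) / 1.9322 = -1.2939.
Step 5: Two-sided p-value via normal approximation = 2*(1 - Phi(|z|)) = 0.195709.
Step 6: alpha = 0.1. fail to reject H0.

R = 6, z = -1.2939, p = 0.195709, fail to reject H0.


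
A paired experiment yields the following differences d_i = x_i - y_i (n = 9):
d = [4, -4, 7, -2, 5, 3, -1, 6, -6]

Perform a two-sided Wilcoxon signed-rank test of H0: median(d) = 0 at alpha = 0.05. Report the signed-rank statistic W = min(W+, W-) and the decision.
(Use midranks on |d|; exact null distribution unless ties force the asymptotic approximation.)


Step 1: Drop any zero differences (none here) and take |d_i|.
|d| = [4, 4, 7, 2, 5, 3, 1, 6, 6]
Step 2: Midrank |d_i| (ties get averaged ranks).
ranks: |4|->4.5, |4|->4.5, |7|->9, |2|->2, |5|->6, |3|->3, |1|->1, |6|->7.5, |6|->7.5
Step 3: Attach original signs; sum ranks with positive sign and with negative sign.
W+ = 4.5 + 9 + 6 + 3 + 7.5 = 30
W- = 4.5 + 2 + 1 + 7.5 = 15
(Check: W+ + W- = 45 should equal n(n+1)/2 = 45.)
Step 4: Test statistic W = min(W+, W-) = 15.
Step 5: Ties in |d|, so use the tie-corrected normal approximation.
        E[W] = n(n+1)/4 = 9*10/4 = 22.5.
        Tie groups: |d|=4 (t=2), |d|=6 (t=2); sum(t^3 - t) = 12.
        Var[W] = n(n+1)(2n+1)/24 - sum(t^3-t)/48 = 1710/24 - 12/48 = 71.
        z = (W - E[W]) / sqrt(Var[W]) = (15 - 22.5) / 8.4261 = -0.8901.
        Two-sided p = 2*Phi(z) = 0.373420.
Step 6: alpha = 0.05. fail to reject H0.

W+ = 30, W- = 15, W = min = 15, p = 0.373420, fail to reject H0.


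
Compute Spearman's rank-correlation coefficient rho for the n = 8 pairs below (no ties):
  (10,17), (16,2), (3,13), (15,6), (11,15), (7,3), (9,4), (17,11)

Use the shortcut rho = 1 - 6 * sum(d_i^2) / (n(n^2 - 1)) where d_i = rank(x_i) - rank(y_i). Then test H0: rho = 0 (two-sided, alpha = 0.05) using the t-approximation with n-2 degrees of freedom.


Step 1: Rank x and y separately (midranks; no ties here).
rank(x): 10->4, 16->7, 3->1, 15->6, 11->5, 7->2, 9->3, 17->8
rank(y): 17->8, 2->1, 13->6, 6->4, 15->7, 3->2, 4->3, 11->5
Step 2: d_i = R_x(i) - R_y(i); compute d_i^2.
  (4-8)^2=16, (7-1)^2=36, (1-6)^2=25, (6-4)^2=4, (5-7)^2=4, (2-2)^2=0, (3-3)^2=0, (8-5)^2=9
sum(d^2) = 94.
Step 3: rho = 1 - 6*94 / (8*(8^2 - 1)) = 1 - 564/504 = -0.119048.
Step 4: Under H0, t = rho * sqrt((n-2)/(1-rho^2)) = -0.2937 ~ t(6).
Step 5: Two-sided p-value from the t-distribution with 6 df = 0.778886.
Step 6: alpha = 0.05. fail to reject H0.

rho = -0.1190, p = 0.778886, fail to reject H0 at alpha = 0.05.


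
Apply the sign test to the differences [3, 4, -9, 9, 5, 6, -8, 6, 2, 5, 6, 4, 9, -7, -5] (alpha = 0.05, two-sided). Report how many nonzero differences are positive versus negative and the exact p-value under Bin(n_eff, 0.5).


Step 1: Discard zero differences. Original n = 15; n_eff = number of nonzero differences = 15.
Nonzero differences (with sign): +3, +4, -9, +9, +5, +6, -8, +6, +2, +5, +6, +4, +9, -7, -5
Step 2: Count signs: positive = 11, negative = 4.
Step 3: Under H0: P(positive) = 0.5, so the number of positives S ~ Bin(15, 0.5).
Step 4: Two-sided exact p-value = sum of Bin(15,0.5) probabilities at or below the observed probability = 0.118469.
Step 5: alpha = 0.05. fail to reject H0.

n_eff = 15, pos = 11, neg = 4, p = 0.118469, fail to reject H0.


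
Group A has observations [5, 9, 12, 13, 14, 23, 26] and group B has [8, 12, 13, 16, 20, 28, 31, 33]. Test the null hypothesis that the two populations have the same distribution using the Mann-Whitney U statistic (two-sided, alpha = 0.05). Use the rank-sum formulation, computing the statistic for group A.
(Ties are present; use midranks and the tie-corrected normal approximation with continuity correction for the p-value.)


Step 1: Combine and sort all 15 observations; assign midranks.
sorted (value, group): (5,X), (8,Y), (9,X), (12,X), (12,Y), (13,X), (13,Y), (14,X), (16,Y), (20,Y), (23,X), (26,X), (28,Y), (31,Y), (33,Y)
ranks: 5->1, 8->2, 9->3, 12->4.5, 12->4.5, 13->6.5, 13->6.5, 14->8, 16->9, 20->10, 23->11, 26->12, 28->13, 31->14, 33->15
Step 2: Rank sum for X: R1 = 1 + 3 + 4.5 + 6.5 + 8 + 11 + 12 = 46.
Step 3: U_X = R1 - n1(n1+1)/2 = 46 - 7*8/2 = 46 - 28 = 18.
       U_Y = n1*n2 - U_X = 56 - 18 = 38.
Step 4: Ties are present, so use the tie-corrected normal approximation (with continuity correction) for the p-value.
Step 5: p-value = 0.270731; compare to alpha = 0.05. fail to reject H0.

U_X = 18, p = 0.270731, fail to reject H0 at alpha = 0.05.


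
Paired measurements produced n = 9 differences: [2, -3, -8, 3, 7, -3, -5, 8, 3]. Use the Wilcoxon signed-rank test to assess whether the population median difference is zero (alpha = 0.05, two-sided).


Step 1: Drop any zero differences (none here) and take |d_i|.
|d| = [2, 3, 8, 3, 7, 3, 5, 8, 3]
Step 2: Midrank |d_i| (ties get averaged ranks).
ranks: |2|->1, |3|->3.5, |8|->8.5, |3|->3.5, |7|->7, |3|->3.5, |5|->6, |8|->8.5, |3|->3.5
Step 3: Attach original signs; sum ranks with positive sign and with negative sign.
W+ = 1 + 3.5 + 7 + 8.5 + 3.5 = 23.5
W- = 3.5 + 8.5 + 3.5 + 6 = 21.5
(Check: W+ + W- = 45 should equal n(n+1)/2 = 45.)
Step 4: Test statistic W = min(W+, W-) = 21.5.
Step 5: Ties in |d|, so use the tie-corrected normal approximation.
        E[W] = n(n+1)/4 = 9*10/4 = 22.5.
        Tie groups: |d|=3 (t=4), |d|=8 (t=2); sum(t^3 - t) = 66.
        Var[W] = n(n+1)(2n+1)/24 - sum(t^3-t)/48 = 1710/24 - 66/48 = 69.875.
        z = (W - E[W]) / sqrt(Var[W]) = (21.5 - 22.5) / 8.3591 = -0.1196.
        Two-sided p = 2*Phi(z) = 0.904776.
Step 6: alpha = 0.05. fail to reject H0.

W+ = 23.5, W- = 21.5, W = min = 21.5, p = 0.904776, fail to reject H0.


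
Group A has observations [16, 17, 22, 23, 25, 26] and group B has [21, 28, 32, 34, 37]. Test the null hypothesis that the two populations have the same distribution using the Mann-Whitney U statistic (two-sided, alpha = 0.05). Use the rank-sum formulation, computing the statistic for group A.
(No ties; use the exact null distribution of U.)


Step 1: Combine and sort all 11 observations; assign midranks.
sorted (value, group): (16,X), (17,X), (21,Y), (22,X), (23,X), (25,X), (26,X), (28,Y), (32,Y), (34,Y), (37,Y)
ranks: 16->1, 17->2, 21->3, 22->4, 23->5, 25->6, 26->7, 28->8, 32->9, 34->10, 37->11
Step 2: Rank sum for X: R1 = 1 + 2 + 4 + 5 + 6 + 7 = 25.
Step 3: U_X = R1 - n1(n1+1)/2 = 25 - 6*7/2 = 25 - 21 = 4.
       U_Y = n1*n2 - U_X = 30 - 4 = 26.
Step 4: No ties, so the exact null distribution of U (based on enumerating the C(11,6) = 462 equally likely rank assignments) gives the two-sided p-value.
Step 5: p-value = 0.051948; compare to alpha = 0.05. fail to reject H0.

U_X = 4, p = 0.051948, fail to reject H0 at alpha = 0.05.


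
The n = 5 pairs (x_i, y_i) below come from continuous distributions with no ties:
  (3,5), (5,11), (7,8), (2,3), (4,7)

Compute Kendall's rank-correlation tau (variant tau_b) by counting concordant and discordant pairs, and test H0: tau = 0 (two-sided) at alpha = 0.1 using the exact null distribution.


Step 1: Enumerate the 10 unordered pairs (i,j) with i<j and classify each by sign(x_j-x_i) * sign(y_j-y_i).
  (1,2):dx=+2,dy=+6->C; (1,3):dx=+4,dy=+3->C; (1,4):dx=-1,dy=-2->C; (1,5):dx=+1,dy=+2->C
  (2,3):dx=+2,dy=-3->D; (2,4):dx=-3,dy=-8->C; (2,5):dx=-1,dy=-4->C; (3,4):dx=-5,dy=-5->C
  (3,5):dx=-3,dy=-1->C; (4,5):dx=+2,dy=+4->C
Step 2: C = 9, D = 1, total pairs = 10.
Step 3: tau = (C - D)/(n(n-1)/2) = (9 - 1)/10 = 0.800000.
Step 4: Exact two-sided p-value (enumerate n! = 120 permutations of y under H0): p = 0.083333.
Step 5: alpha = 0.1. reject H0.

tau_b = 0.8000 (C=9, D=1), p = 0.083333, reject H0.


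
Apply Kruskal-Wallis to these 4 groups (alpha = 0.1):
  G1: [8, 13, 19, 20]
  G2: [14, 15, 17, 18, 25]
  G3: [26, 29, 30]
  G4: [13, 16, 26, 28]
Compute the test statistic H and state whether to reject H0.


Step 1: Combine all N = 16 observations and assign midranks.
sorted (value, group, rank): (8,G1,1), (13,G1,2.5), (13,G4,2.5), (14,G2,4), (15,G2,5), (16,G4,6), (17,G2,7), (18,G2,8), (19,G1,9), (20,G1,10), (25,G2,11), (26,G3,12.5), (26,G4,12.5), (28,G4,14), (29,G3,15), (30,G3,16)
Step 2: Sum ranks within each group.
R_1 = 22.5 (n_1 = 4)
R_2 = 35 (n_2 = 5)
R_3 = 43.5 (n_3 = 3)
R_4 = 35 (n_4 = 4)
Step 3: H = 12/(N(N+1)) * sum(R_i^2/n_i) - 3(N+1)
     = 12/(16*17) * (22.5^2/4 + 35^2/5 + 43.5^2/3 + 35^2/4) - 3*17
     = 0.044118 * 1308.56 - 51
     = 6.730699.
Step 4: Ties present; correction factor C = 1 - 12/(16^3 - 16) = 0.997059. Corrected H = 6.730699 / 0.997059 = 6.750553.
Step 5: Under H0, H ~ chi^2(3); p-value = 0.080288.
Step 6: alpha = 0.1. reject H0.

H = 6.7506, df = 3, p = 0.080288, reject H0.


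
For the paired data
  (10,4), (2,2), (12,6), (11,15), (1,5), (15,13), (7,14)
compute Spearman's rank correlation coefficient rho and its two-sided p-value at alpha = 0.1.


Step 1: Rank x and y separately (midranks; no ties here).
rank(x): 10->4, 2->2, 12->6, 11->5, 1->1, 15->7, 7->3
rank(y): 4->2, 2->1, 6->4, 15->7, 5->3, 13->5, 14->6
Step 2: d_i = R_x(i) - R_y(i); compute d_i^2.
  (4-2)^2=4, (2-1)^2=1, (6-4)^2=4, (5-7)^2=4, (1-3)^2=4, (7-5)^2=4, (3-6)^2=9
sum(d^2) = 30.
Step 3: rho = 1 - 6*30 / (7*(7^2 - 1)) = 1 - 180/336 = 0.464286.
Step 4: Under H0, t = rho * sqrt((n-2)/(1-rho^2)) = 1.1722 ~ t(5).
Step 5: Two-sided p-value from the t-distribution with 5 df = 0.293934.
Step 6: alpha = 0.1. fail to reject H0.

rho = 0.4643, p = 0.293934, fail to reject H0 at alpha = 0.1.


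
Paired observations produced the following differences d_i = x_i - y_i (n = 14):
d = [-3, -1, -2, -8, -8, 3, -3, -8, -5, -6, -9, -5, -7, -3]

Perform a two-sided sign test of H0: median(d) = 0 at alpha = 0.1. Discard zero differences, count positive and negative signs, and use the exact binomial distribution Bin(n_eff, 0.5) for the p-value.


Step 1: Discard zero differences. Original n = 14; n_eff = number of nonzero differences = 14.
Nonzero differences (with sign): -3, -1, -2, -8, -8, +3, -3, -8, -5, -6, -9, -5, -7, -3
Step 2: Count signs: positive = 1, negative = 13.
Step 3: Under H0: P(positive) = 0.5, so the number of positives S ~ Bin(14, 0.5).
Step 4: Two-sided exact p-value = sum of Bin(14,0.5) probabilities at or below the observed probability = 0.001831.
Step 5: alpha = 0.1. reject H0.

n_eff = 14, pos = 1, neg = 13, p = 0.001831, reject H0.


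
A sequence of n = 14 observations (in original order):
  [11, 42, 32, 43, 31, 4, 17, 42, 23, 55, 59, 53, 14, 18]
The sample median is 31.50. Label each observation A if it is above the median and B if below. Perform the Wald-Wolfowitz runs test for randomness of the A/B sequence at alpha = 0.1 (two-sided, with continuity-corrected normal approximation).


Step 1: Compute median = 31.50; label A = above, B = below.
Labels in order: BAAABBBABAAABB  (n_A = 7, n_B = 7)
Step 2: Count runs R = 7.
Step 3: Under H0 (random ordering), E[R] = 2*n_A*n_B/(n_A+n_B) + 1 = 2*7*7/14 + 1 = 8.0000.
        Var[R] = 2*n_A*n_B*(2*n_A*n_B - n_A - n_B) / ((n_A+n_B)^2 * (n_A+n_B-1)) = 8232/2548 = 3.2308.
        SD[R] = 1.7974.
Step 4: Continuity-corrected z = (R + 0.5 - E[R]) / SD[R] = (7 + 0.5 - 8.0000) / 1.7974 = -0.2782.
Step 5: Two-sided p-value via normal approximation = 2*(1 - Phi(|z|)) = 0.780879.
Step 6: alpha = 0.1. fail to reject H0.

R = 7, z = -0.2782, p = 0.780879, fail to reject H0.


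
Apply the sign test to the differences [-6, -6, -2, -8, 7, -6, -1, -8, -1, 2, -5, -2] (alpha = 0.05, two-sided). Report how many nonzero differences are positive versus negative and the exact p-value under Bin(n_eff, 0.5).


Step 1: Discard zero differences. Original n = 12; n_eff = number of nonzero differences = 12.
Nonzero differences (with sign): -6, -6, -2, -8, +7, -6, -1, -8, -1, +2, -5, -2
Step 2: Count signs: positive = 2, negative = 10.
Step 3: Under H0: P(positive) = 0.5, so the number of positives S ~ Bin(12, 0.5).
Step 4: Two-sided exact p-value = sum of Bin(12,0.5) probabilities at or below the observed probability = 0.038574.
Step 5: alpha = 0.05. reject H0.

n_eff = 12, pos = 2, neg = 10, p = 0.038574, reject H0.


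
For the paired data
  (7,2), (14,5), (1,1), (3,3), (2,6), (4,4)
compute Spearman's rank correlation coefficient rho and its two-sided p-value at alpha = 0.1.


Step 1: Rank x and y separately (midranks; no ties here).
rank(x): 7->5, 14->6, 1->1, 3->3, 2->2, 4->4
rank(y): 2->2, 5->5, 1->1, 3->3, 6->6, 4->4
Step 2: d_i = R_x(i) - R_y(i); compute d_i^2.
  (5-2)^2=9, (6-5)^2=1, (1-1)^2=0, (3-3)^2=0, (2-6)^2=16, (4-4)^2=0
sum(d^2) = 26.
Step 3: rho = 1 - 6*26 / (6*(6^2 - 1)) = 1 - 156/210 = 0.257143.
Step 4: Under H0, t = rho * sqrt((n-2)/(1-rho^2)) = 0.5322 ~ t(4).
Step 5: Two-sided p-value from the t-distribution with 4 df = 0.622787.
Step 6: alpha = 0.1. fail to reject H0.

rho = 0.2571, p = 0.622787, fail to reject H0 at alpha = 0.1.


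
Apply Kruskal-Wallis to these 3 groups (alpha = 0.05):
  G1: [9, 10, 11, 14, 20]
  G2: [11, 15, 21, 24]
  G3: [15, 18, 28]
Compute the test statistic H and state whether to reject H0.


Step 1: Combine all N = 12 observations and assign midranks.
sorted (value, group, rank): (9,G1,1), (10,G1,2), (11,G1,3.5), (11,G2,3.5), (14,G1,5), (15,G2,6.5), (15,G3,6.5), (18,G3,8), (20,G1,9), (21,G2,10), (24,G2,11), (28,G3,12)
Step 2: Sum ranks within each group.
R_1 = 20.5 (n_1 = 5)
R_2 = 31 (n_2 = 4)
R_3 = 26.5 (n_3 = 3)
Step 3: H = 12/(N(N+1)) * sum(R_i^2/n_i) - 3(N+1)
     = 12/(12*13) * (20.5^2/5 + 31^2/4 + 26.5^2/3) - 3*13
     = 0.076923 * 558.383 - 39
     = 3.952564.
Step 4: Ties present; correction factor C = 1 - 12/(12^3 - 12) = 0.993007. Corrected H = 3.952564 / 0.993007 = 3.980399.
Step 5: Under H0, H ~ chi^2(2); p-value = 0.136668.
Step 6: alpha = 0.05. fail to reject H0.

H = 3.9804, df = 2, p = 0.136668, fail to reject H0.


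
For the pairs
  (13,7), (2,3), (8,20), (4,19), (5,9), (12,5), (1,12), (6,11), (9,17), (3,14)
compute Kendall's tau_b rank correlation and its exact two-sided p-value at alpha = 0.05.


Step 1: Enumerate the 45 unordered pairs (i,j) with i<j and classify each by sign(x_j-x_i) * sign(y_j-y_i).
  (1,2):dx=-11,dy=-4->C; (1,3):dx=-5,dy=+13->D; (1,4):dx=-9,dy=+12->D; (1,5):dx=-8,dy=+2->D
  (1,6):dx=-1,dy=-2->C; (1,7):dx=-12,dy=+5->D; (1,8):dx=-7,dy=+4->D; (1,9):dx=-4,dy=+10->D
  (1,10):dx=-10,dy=+7->D; (2,3):dx=+6,dy=+17->C; (2,4):dx=+2,dy=+16->C; (2,5):dx=+3,dy=+6->C
  (2,6):dx=+10,dy=+2->C; (2,7):dx=-1,dy=+9->D; (2,8):dx=+4,dy=+8->C; (2,9):dx=+7,dy=+14->C
  (2,10):dx=+1,dy=+11->C; (3,4):dx=-4,dy=-1->C; (3,5):dx=-3,dy=-11->C; (3,6):dx=+4,dy=-15->D
  (3,7):dx=-7,dy=-8->C; (3,8):dx=-2,dy=-9->C; (3,9):dx=+1,dy=-3->D; (3,10):dx=-5,dy=-6->C
  (4,5):dx=+1,dy=-10->D; (4,6):dx=+8,dy=-14->D; (4,7):dx=-3,dy=-7->C; (4,8):dx=+2,dy=-8->D
  (4,9):dx=+5,dy=-2->D; (4,10):dx=-1,dy=-5->C; (5,6):dx=+7,dy=-4->D; (5,7):dx=-4,dy=+3->D
  (5,8):dx=+1,dy=+2->C; (5,9):dx=+4,dy=+8->C; (5,10):dx=-2,dy=+5->D; (6,7):dx=-11,dy=+7->D
  (6,8):dx=-6,dy=+6->D; (6,9):dx=-3,dy=+12->D; (6,10):dx=-9,dy=+9->D; (7,8):dx=+5,dy=-1->D
  (7,9):dx=+8,dy=+5->C; (7,10):dx=+2,dy=+2->C; (8,9):dx=+3,dy=+6->C; (8,10):dx=-3,dy=+3->D
  (9,10):dx=-6,dy=-3->C
Step 2: C = 22, D = 23, total pairs = 45.
Step 3: tau = (C - D)/(n(n-1)/2) = (22 - 23)/45 = -0.022222.
Step 4: Exact two-sided p-value (enumerate n! = 3628800 permutations of y under H0): p = 1.000000.
Step 5: alpha = 0.05. fail to reject H0.

tau_b = -0.0222 (C=22, D=23), p = 1.000000, fail to reject H0.


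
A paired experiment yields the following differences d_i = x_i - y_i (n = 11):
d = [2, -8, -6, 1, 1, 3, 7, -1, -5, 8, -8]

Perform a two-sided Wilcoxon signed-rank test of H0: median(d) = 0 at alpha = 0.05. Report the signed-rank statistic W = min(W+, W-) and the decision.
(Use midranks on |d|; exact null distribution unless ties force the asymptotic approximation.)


Step 1: Drop any zero differences (none here) and take |d_i|.
|d| = [2, 8, 6, 1, 1, 3, 7, 1, 5, 8, 8]
Step 2: Midrank |d_i| (ties get averaged ranks).
ranks: |2|->4, |8|->10, |6|->7, |1|->2, |1|->2, |3|->5, |7|->8, |1|->2, |5|->6, |8|->10, |8|->10
Step 3: Attach original signs; sum ranks with positive sign and with negative sign.
W+ = 4 + 2 + 2 + 5 + 8 + 10 = 31
W- = 10 + 7 + 2 + 6 + 10 = 35
(Check: W+ + W- = 66 should equal n(n+1)/2 = 66.)
Step 4: Test statistic W = min(W+, W-) = 31.
Step 5: Ties in |d|, so use the tie-corrected normal approximation.
        E[W] = n(n+1)/4 = 11*12/4 = 33.
        Tie groups: |d|=1 (t=3), |d|=8 (t=3); sum(t^3 - t) = 48.
        Var[W] = n(n+1)(2n+1)/24 - sum(t^3-t)/48 = 3036/24 - 48/48 = 125.5.
        z = (W - E[W]) / sqrt(Var[W]) = (31 - 33) / 11.2027 = -0.1785.
        Two-sided p = 2*Phi(z) = 0.858308.
Step 6: alpha = 0.05. fail to reject H0.

W+ = 31, W- = 35, W = min = 31, p = 0.858308, fail to reject H0.


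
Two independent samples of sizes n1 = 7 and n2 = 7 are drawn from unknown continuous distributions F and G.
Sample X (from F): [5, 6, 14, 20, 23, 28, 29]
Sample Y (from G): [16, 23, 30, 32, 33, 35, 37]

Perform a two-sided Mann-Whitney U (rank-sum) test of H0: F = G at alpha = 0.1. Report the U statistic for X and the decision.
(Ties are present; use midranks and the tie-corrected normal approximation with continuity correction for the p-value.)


Step 1: Combine and sort all 14 observations; assign midranks.
sorted (value, group): (5,X), (6,X), (14,X), (16,Y), (20,X), (23,X), (23,Y), (28,X), (29,X), (30,Y), (32,Y), (33,Y), (35,Y), (37,Y)
ranks: 5->1, 6->2, 14->3, 16->4, 20->5, 23->6.5, 23->6.5, 28->8, 29->9, 30->10, 32->11, 33->12, 35->13, 37->14
Step 2: Rank sum for X: R1 = 1 + 2 + 3 + 5 + 6.5 + 8 + 9 = 34.5.
Step 3: U_X = R1 - n1(n1+1)/2 = 34.5 - 7*8/2 = 34.5 - 28 = 6.5.
       U_Y = n1*n2 - U_X = 49 - 6.5 = 42.5.
Step 4: Ties are present, so use the tie-corrected normal approximation (with continuity correction) for the p-value.
Step 5: p-value = 0.025187; compare to alpha = 0.1. reject H0.

U_X = 6.5, p = 0.025187, reject H0 at alpha = 0.1.


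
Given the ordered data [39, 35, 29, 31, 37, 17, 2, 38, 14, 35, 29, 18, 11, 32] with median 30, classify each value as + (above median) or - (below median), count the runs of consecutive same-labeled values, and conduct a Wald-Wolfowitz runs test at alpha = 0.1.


Step 1: Compute median = 30; label A = above, B = below.
Labels in order: AABAABBABABBBA  (n_A = 7, n_B = 7)
Step 2: Count runs R = 9.
Step 3: Under H0 (random ordering), E[R] = 2*n_A*n_B/(n_A+n_B) + 1 = 2*7*7/14 + 1 = 8.0000.
        Var[R] = 2*n_A*n_B*(2*n_A*n_B - n_A - n_B) / ((n_A+n_B)^2 * (n_A+n_B-1)) = 8232/2548 = 3.2308.
        SD[R] = 1.7974.
Step 4: Continuity-corrected z = (R - 0.5 - E[R]) / SD[R] = (9 - 0.5 - 8.0000) / 1.7974 = 0.2782.
Step 5: Two-sided p-value via normal approximation = 2*(1 - Phi(|z|)) = 0.780879.
Step 6: alpha = 0.1. fail to reject H0.

R = 9, z = 0.2782, p = 0.780879, fail to reject H0.


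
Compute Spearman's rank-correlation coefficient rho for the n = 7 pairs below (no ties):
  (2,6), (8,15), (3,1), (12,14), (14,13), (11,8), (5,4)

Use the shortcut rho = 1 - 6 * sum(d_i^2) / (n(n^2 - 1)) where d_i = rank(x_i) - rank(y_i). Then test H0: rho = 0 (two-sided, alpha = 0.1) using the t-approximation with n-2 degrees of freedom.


Step 1: Rank x and y separately (midranks; no ties here).
rank(x): 2->1, 8->4, 3->2, 12->6, 14->7, 11->5, 5->3
rank(y): 6->3, 15->7, 1->1, 14->6, 13->5, 8->4, 4->2
Step 2: d_i = R_x(i) - R_y(i); compute d_i^2.
  (1-3)^2=4, (4-7)^2=9, (2-1)^2=1, (6-6)^2=0, (7-5)^2=4, (5-4)^2=1, (3-2)^2=1
sum(d^2) = 20.
Step 3: rho = 1 - 6*20 / (7*(7^2 - 1)) = 1 - 120/336 = 0.642857.
Step 4: Under H0, t = rho * sqrt((n-2)/(1-rho^2)) = 1.8766 ~ t(5).
Step 5: Two-sided p-value from the t-distribution with 5 df = 0.119392.
Step 6: alpha = 0.1. fail to reject H0.

rho = 0.6429, p = 0.119392, fail to reject H0 at alpha = 0.1.


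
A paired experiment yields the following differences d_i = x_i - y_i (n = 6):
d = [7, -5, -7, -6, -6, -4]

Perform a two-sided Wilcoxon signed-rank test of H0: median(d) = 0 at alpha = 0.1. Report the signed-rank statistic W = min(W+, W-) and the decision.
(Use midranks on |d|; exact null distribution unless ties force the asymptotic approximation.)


Step 1: Drop any zero differences (none here) and take |d_i|.
|d| = [7, 5, 7, 6, 6, 4]
Step 2: Midrank |d_i| (ties get averaged ranks).
ranks: |7|->5.5, |5|->2, |7|->5.5, |6|->3.5, |6|->3.5, |4|->1
Step 3: Attach original signs; sum ranks with positive sign and with negative sign.
W+ = 5.5 = 5.5
W- = 2 + 5.5 + 3.5 + 3.5 + 1 = 15.5
(Check: W+ + W- = 21 should equal n(n+1)/2 = 21.)
Step 4: Test statistic W = min(W+, W-) = 5.5.
Step 5: Ties in |d|, so use the tie-corrected normal approximation.
        E[W] = n(n+1)/4 = 6*7/4 = 10.5.
        Tie groups: |d|=6 (t=2), |d|=7 (t=2); sum(t^3 - t) = 12.
        Var[W] = n(n+1)(2n+1)/24 - sum(t^3-t)/48 = 546/24 - 12/48 = 22.5.
        z = (W - E[W]) / sqrt(Var[W]) = (5.5 - 10.5) / 4.7434 = -1.0541.
        Two-sided p = 2*Phi(z) = 0.291841.
Step 6: alpha = 0.1. fail to reject H0.

W+ = 5.5, W- = 15.5, W = min = 5.5, p = 0.291841, fail to reject H0.


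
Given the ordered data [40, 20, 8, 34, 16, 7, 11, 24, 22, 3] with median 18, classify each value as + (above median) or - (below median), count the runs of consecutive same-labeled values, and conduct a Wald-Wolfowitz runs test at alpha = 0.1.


Step 1: Compute median = 18; label A = above, B = below.
Labels in order: AABABBBAAB  (n_A = 5, n_B = 5)
Step 2: Count runs R = 6.
Step 3: Under H0 (random ordering), E[R] = 2*n_A*n_B/(n_A+n_B) + 1 = 2*5*5/10 + 1 = 6.0000.
        Var[R] = 2*n_A*n_B*(2*n_A*n_B - n_A - n_B) / ((n_A+n_B)^2 * (n_A+n_B-1)) = 2000/900 = 2.2222.
        SD[R] = 1.4907.
Step 4: R = E[R], so z = 0 with no continuity correction.
Step 5: Two-sided p-value via normal approximation = 2*(1 - Phi(|z|)) = 1.000000.
Step 6: alpha = 0.1. fail to reject H0.

R = 6, z = 0.0000, p = 1.000000, fail to reject H0.


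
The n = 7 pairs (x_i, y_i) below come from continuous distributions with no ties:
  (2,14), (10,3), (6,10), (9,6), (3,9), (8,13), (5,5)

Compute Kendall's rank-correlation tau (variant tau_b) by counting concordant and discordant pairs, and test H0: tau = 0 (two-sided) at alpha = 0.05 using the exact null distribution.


Step 1: Enumerate the 21 unordered pairs (i,j) with i<j and classify each by sign(x_j-x_i) * sign(y_j-y_i).
  (1,2):dx=+8,dy=-11->D; (1,3):dx=+4,dy=-4->D; (1,4):dx=+7,dy=-8->D; (1,5):dx=+1,dy=-5->D
  (1,6):dx=+6,dy=-1->D; (1,7):dx=+3,dy=-9->D; (2,3):dx=-4,dy=+7->D; (2,4):dx=-1,dy=+3->D
  (2,5):dx=-7,dy=+6->D; (2,6):dx=-2,dy=+10->D; (2,7):dx=-5,dy=+2->D; (3,4):dx=+3,dy=-4->D
  (3,5):dx=-3,dy=-1->C; (3,6):dx=+2,dy=+3->C; (3,7):dx=-1,dy=-5->C; (4,5):dx=-6,dy=+3->D
  (4,6):dx=-1,dy=+7->D; (4,7):dx=-4,dy=-1->C; (5,6):dx=+5,dy=+4->C; (5,7):dx=+2,dy=-4->D
  (6,7):dx=-3,dy=-8->C
Step 2: C = 6, D = 15, total pairs = 21.
Step 3: tau = (C - D)/(n(n-1)/2) = (6 - 15)/21 = -0.428571.
Step 4: Exact two-sided p-value (enumerate n! = 5040 permutations of y under H0): p = 0.238889.
Step 5: alpha = 0.05. fail to reject H0.

tau_b = -0.4286 (C=6, D=15), p = 0.238889, fail to reject H0.
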